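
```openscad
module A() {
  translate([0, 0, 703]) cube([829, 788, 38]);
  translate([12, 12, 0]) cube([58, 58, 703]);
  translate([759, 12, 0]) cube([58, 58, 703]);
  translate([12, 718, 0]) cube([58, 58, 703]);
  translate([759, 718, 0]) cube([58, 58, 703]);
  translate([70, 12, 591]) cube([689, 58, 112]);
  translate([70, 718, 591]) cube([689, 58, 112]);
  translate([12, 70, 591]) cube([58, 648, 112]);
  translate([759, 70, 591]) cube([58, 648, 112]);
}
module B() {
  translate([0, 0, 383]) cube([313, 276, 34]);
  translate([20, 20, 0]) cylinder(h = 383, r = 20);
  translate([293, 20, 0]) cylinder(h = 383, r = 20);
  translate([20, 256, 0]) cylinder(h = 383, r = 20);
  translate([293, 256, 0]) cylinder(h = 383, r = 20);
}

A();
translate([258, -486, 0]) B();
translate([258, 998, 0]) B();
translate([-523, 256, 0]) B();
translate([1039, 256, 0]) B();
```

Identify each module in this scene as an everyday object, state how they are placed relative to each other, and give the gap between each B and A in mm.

A is a table. B is a stool. Four stools sit around the table at the −y, +y, −x, +x sides. The gap between each stool and the table is 210 mm.

Each stool's nearest face is 210 mm from the table's bounding box.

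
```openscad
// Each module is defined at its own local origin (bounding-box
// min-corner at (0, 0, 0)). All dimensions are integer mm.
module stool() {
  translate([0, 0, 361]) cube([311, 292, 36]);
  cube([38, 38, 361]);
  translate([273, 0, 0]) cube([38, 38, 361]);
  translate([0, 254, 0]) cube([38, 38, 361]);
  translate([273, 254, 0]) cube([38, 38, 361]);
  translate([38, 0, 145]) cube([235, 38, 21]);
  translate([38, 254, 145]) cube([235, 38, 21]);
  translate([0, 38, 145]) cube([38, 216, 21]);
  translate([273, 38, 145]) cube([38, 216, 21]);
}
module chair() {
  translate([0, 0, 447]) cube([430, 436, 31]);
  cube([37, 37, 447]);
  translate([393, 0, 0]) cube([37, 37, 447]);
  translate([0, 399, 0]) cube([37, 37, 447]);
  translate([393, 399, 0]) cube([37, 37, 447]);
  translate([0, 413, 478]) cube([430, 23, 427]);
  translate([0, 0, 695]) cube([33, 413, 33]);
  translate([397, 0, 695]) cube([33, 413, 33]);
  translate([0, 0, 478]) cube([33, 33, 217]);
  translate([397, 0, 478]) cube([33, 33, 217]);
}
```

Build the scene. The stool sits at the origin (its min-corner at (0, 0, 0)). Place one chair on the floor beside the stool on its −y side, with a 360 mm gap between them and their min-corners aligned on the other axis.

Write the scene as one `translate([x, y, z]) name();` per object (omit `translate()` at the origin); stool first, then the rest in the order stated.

stool();
translate([0, -796, 0]) chair();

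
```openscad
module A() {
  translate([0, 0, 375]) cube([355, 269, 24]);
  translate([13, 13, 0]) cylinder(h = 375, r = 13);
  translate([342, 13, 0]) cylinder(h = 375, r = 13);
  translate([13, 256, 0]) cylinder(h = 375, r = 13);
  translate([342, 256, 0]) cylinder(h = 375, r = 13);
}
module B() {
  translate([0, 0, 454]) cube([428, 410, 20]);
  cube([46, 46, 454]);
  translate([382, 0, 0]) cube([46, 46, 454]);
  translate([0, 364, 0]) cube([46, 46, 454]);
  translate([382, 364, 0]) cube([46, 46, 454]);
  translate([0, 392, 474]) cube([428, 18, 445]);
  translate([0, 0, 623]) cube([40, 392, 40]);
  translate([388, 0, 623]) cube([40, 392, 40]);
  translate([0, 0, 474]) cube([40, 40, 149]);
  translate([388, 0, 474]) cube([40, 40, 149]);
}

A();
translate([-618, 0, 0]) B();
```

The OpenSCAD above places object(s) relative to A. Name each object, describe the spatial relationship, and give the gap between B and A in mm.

The chair's nearest face is 190 mm from the stool's −x face.

A is a stool. B is a chair. The chair is on the floor beside the stool on its −x side. The gap between the chair and the stool is 190 mm.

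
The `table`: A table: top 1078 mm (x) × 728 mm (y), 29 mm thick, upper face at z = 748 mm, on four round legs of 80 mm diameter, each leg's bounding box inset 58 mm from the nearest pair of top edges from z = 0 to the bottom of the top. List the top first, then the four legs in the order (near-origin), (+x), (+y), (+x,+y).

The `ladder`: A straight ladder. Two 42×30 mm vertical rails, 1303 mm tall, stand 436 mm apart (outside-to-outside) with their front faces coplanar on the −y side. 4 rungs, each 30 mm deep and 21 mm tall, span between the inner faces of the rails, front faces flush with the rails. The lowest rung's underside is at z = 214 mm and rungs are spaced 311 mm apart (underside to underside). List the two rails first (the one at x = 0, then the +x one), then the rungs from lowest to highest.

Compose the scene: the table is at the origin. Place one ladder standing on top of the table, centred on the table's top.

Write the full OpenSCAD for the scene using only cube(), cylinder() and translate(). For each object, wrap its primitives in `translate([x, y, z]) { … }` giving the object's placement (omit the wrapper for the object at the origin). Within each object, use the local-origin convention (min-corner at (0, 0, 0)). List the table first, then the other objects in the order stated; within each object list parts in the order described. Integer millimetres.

translate([0, 0, 719]) cube([1078, 728, 29]);
translate([98, 98, 0]) cylinder(h = 719, r = 40);
translate([980, 98, 0]) cylinder(h = 719, r = 40);
translate([98, 630, 0]) cylinder(h = 719, r = 40);
translate([980, 630, 0]) cylinder(h = 719, r = 40);
translate([321, 349, 748]) {
  cube([42, 30, 1303]);
  translate([394, 0, 0]) cube([42, 30, 1303]);
  translate([42, 0, 214]) cube([352, 30, 21]);
  translate([42, 0, 525]) cube([352, 30, 21]);
  translate([42, 0, 836]) cube([352, 30, 21]);
  translate([42, 0, 1147]) cube([352, 30, 21]);
}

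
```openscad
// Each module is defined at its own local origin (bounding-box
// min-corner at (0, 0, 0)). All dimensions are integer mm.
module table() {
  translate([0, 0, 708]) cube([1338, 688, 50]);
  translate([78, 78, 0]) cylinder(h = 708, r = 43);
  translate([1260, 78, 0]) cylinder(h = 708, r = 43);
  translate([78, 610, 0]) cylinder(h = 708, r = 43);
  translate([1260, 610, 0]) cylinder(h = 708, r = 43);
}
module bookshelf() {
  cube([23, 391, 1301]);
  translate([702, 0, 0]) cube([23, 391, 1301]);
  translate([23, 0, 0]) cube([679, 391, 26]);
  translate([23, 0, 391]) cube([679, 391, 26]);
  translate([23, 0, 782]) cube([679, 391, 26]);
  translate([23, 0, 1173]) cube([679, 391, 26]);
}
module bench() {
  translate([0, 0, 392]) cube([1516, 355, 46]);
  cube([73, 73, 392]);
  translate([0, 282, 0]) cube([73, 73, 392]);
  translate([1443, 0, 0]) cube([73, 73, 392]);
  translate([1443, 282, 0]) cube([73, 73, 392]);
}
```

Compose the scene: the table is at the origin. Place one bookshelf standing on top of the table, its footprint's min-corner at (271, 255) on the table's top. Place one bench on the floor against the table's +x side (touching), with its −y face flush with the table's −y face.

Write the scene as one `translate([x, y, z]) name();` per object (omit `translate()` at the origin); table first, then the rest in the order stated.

table();
translate([271, 255, 758]) bookshelf();
translate([1338, 0, 0]) bench();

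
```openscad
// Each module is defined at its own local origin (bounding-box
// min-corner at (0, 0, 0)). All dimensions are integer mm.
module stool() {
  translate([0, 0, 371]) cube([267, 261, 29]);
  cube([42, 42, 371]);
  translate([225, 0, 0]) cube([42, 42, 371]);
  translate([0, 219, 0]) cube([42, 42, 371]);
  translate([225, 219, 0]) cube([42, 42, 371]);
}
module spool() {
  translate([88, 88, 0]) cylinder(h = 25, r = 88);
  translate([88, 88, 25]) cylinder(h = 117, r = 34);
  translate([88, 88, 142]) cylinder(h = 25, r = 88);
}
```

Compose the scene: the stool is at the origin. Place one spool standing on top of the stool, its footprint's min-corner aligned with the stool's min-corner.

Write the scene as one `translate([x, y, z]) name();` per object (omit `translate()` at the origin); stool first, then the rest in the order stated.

stool();
translate([0, 0, 400]) spool();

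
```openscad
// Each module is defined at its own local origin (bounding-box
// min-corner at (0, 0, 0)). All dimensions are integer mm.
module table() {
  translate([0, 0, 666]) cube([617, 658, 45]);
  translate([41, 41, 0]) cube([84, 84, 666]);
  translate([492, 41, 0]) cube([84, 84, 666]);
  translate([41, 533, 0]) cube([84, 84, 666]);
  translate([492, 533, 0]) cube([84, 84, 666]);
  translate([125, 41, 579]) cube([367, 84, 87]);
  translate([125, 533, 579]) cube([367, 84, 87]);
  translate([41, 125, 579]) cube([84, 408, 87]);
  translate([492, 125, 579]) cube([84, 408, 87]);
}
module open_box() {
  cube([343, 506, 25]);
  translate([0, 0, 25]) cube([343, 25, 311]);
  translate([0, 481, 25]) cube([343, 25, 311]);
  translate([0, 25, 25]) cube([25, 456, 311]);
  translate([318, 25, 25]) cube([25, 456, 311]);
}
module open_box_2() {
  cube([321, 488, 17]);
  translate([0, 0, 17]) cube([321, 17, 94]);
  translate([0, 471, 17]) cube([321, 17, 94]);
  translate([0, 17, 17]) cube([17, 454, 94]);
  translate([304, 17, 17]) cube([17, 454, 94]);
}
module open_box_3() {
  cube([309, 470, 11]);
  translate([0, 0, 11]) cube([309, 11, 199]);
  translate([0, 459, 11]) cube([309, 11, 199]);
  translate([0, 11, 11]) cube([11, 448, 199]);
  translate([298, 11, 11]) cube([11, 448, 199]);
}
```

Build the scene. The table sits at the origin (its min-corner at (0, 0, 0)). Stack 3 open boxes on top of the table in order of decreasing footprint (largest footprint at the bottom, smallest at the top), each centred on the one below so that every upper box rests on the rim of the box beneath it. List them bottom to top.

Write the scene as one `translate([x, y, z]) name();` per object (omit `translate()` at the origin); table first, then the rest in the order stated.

table();
translate([137, 76, 711]) open_box();
translate([148, 85, 1047]) open_box_2();
translate([154, 94, 1158]) open_box_3();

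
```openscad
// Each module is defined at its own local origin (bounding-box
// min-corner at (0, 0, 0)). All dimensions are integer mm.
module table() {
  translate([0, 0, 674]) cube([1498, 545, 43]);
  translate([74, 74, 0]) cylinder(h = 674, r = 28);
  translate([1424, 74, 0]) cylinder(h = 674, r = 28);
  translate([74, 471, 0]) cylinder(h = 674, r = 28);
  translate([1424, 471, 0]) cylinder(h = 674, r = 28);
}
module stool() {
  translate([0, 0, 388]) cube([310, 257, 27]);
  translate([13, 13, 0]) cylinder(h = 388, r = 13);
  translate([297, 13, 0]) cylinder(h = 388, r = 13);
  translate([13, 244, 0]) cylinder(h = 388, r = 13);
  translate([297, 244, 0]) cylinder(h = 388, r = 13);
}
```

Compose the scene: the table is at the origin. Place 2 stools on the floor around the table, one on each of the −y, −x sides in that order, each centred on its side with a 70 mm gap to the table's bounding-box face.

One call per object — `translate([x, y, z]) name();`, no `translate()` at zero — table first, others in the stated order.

table();
translate([594, -327, 0]) stool();
translate([-380, 144, 0]) stool();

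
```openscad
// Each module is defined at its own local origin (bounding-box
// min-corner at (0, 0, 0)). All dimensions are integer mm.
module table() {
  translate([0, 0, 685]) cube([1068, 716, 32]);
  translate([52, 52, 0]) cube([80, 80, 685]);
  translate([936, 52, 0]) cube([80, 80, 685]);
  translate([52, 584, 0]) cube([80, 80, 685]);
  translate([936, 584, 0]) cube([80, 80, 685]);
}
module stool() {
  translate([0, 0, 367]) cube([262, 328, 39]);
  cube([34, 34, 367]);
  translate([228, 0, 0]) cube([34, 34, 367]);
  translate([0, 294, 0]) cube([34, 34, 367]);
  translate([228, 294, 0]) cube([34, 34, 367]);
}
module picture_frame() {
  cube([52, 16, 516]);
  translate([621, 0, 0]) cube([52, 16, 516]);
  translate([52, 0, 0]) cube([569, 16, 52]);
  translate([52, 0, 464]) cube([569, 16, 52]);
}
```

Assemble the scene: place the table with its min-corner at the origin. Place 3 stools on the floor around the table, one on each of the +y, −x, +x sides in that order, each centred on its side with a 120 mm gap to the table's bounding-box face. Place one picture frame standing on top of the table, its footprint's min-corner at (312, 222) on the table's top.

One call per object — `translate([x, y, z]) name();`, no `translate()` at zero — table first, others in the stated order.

table();
translate([403, 836, 0]) stool();
translate([-382, 194, 0]) stool();
translate([1188, 194, 0]) stool();
translate([312, 222, 717]) picture_frame();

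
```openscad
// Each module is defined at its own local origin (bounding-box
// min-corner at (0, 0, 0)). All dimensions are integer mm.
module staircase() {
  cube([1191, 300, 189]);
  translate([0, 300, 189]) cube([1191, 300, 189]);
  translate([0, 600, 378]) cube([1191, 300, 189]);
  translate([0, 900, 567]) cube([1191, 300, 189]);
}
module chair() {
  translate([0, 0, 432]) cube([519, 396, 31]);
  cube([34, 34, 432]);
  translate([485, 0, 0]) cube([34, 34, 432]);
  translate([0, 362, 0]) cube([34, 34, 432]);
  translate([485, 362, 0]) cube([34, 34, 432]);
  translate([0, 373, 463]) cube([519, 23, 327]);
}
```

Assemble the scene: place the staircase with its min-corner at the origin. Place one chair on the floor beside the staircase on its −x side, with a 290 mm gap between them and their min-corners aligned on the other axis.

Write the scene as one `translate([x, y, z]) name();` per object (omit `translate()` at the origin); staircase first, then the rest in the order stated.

staircase();
translate([-809, 0, 0]) chair();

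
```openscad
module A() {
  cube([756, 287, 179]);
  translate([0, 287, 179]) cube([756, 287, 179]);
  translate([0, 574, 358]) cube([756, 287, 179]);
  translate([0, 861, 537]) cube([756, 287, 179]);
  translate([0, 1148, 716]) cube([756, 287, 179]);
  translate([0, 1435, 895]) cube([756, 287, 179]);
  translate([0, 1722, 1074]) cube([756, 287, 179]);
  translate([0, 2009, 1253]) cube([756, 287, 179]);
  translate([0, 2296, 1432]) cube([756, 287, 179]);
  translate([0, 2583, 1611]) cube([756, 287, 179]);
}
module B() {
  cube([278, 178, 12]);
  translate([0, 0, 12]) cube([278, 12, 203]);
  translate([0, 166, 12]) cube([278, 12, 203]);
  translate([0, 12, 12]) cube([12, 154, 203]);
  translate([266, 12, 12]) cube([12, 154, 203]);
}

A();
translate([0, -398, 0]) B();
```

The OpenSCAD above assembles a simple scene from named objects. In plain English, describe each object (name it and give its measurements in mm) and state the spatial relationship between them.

A is a straight staircase of 10 solid steps. Each step is 756 mm wide (x), 287 mm deep (y, the going) and 179 mm tall (the rise). The first step rests on the floor; each subsequent step sits one going further in +y and one rise higher in +z, directly behind and above the previous step with no overlap.

B is an open storage box with external size 278×178×215 mm and wall thickness 12 mm (the base is also 12 mm thick). The base covers the whole footprint; the four walls stand on the base, with the y-facing walls full-width and the x-facing walls fitting between their inner faces.

The open box is on the floor beside the staircase on its −y side.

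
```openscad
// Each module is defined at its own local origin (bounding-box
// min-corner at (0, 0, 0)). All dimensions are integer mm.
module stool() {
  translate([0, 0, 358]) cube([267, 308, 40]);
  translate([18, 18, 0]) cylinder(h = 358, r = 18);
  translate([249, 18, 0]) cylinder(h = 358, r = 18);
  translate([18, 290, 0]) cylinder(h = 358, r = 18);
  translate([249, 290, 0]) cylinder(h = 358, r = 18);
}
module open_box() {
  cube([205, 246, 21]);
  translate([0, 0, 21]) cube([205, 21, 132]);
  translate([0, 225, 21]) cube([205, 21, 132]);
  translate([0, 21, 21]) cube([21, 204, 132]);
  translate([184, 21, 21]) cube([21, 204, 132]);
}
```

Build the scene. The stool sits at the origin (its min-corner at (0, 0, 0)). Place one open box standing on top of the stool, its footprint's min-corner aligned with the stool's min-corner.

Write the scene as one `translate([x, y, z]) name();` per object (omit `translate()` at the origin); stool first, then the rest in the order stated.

stool();
translate([0, 0, 398]) open_box();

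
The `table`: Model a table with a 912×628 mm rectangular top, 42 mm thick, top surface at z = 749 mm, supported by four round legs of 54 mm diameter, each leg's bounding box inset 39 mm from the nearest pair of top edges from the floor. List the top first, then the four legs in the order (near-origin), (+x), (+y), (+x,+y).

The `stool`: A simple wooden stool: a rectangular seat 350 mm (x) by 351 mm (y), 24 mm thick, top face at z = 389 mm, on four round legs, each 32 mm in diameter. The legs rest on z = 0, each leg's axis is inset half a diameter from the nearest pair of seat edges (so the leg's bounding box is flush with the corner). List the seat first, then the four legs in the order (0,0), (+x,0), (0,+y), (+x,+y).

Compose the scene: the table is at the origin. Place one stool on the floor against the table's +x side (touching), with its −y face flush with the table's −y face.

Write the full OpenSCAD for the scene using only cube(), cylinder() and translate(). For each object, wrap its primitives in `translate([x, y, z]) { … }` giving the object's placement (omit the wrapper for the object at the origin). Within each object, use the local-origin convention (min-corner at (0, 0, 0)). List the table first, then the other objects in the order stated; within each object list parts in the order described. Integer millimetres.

translate([0, 0, 707]) cube([912, 628, 42]);
translate([66, 66, 0]) cylinder(h = 707, r = 27);
translate([846, 66, 0]) cylinder(h = 707, r = 27);
translate([66, 562, 0]) cylinder(h = 707, r = 27);
translate([846, 562, 0]) cylinder(h = 707, r = 27);
translate([912, 0, 0]) {
  translate([0, 0, 365]) cube([350, 351, 24]);
  translate([16, 16, 0]) cylinder(h = 365, r = 16);
  translate([334, 16, 0]) cylinder(h = 365, r = 16);
  translate([16, 335, 0]) cylinder(h = 365, r = 16);
  translate([334, 335, 0]) cylinder(h = 365, r = 16);
}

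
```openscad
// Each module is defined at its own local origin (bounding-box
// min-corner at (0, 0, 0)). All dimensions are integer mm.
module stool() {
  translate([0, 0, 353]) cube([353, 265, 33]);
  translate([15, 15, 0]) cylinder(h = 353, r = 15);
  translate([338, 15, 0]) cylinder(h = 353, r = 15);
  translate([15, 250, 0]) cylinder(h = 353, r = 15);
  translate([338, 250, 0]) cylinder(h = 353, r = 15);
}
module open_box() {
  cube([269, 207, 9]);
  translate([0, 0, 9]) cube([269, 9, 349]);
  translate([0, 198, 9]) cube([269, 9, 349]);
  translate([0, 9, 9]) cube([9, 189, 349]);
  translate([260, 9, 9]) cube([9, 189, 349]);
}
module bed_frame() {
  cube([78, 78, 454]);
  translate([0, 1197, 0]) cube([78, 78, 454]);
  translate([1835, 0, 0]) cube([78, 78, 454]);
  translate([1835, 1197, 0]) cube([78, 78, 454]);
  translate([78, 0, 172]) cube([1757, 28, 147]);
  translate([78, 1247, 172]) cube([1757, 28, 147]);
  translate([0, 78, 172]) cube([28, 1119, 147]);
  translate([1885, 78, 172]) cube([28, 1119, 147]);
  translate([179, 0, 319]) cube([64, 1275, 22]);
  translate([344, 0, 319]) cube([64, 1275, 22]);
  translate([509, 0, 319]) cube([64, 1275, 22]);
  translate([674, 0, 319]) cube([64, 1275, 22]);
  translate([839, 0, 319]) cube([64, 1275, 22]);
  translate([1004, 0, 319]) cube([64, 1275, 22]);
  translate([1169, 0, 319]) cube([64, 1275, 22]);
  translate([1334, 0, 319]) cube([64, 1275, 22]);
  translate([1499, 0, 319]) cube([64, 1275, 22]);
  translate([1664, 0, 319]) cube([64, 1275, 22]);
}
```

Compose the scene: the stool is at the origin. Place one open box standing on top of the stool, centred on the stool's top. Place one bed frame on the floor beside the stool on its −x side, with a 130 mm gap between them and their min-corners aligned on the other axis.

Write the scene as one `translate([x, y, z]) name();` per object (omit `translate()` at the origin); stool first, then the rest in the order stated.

stool();
translate([42, 29, 386]) open_box();
translate([-2043, 0, 0]) bed_frame();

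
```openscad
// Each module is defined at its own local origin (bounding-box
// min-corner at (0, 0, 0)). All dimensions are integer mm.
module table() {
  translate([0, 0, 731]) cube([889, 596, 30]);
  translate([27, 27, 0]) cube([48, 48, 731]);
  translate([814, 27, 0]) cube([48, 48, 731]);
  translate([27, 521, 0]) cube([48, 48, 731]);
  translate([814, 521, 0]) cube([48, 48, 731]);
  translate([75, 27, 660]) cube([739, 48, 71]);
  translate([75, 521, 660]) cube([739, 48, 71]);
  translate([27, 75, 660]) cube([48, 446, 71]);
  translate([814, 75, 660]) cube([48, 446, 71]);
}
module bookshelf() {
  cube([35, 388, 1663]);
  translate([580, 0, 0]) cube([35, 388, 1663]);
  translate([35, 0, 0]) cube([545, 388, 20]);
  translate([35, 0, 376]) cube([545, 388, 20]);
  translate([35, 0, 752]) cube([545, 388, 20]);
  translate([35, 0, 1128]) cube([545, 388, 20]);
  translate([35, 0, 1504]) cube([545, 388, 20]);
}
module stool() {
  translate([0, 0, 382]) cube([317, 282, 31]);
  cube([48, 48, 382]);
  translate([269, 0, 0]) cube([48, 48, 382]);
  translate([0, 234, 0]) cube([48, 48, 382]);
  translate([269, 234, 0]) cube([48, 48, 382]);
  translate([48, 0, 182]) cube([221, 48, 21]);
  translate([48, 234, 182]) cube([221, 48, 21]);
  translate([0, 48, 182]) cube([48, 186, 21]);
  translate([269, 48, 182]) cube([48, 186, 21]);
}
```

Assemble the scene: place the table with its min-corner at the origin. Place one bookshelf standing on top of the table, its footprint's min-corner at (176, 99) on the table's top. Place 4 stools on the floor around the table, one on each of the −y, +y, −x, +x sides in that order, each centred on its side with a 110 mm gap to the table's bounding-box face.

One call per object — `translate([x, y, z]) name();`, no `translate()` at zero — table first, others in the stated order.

table();
translate([176, 99, 761]) bookshelf();
translate([286, -392, 0]) stool();
translate([286, 706, 0]) stool();
translate([-427, 157, 0]) stool();
translate([999, 157, 0]) stool();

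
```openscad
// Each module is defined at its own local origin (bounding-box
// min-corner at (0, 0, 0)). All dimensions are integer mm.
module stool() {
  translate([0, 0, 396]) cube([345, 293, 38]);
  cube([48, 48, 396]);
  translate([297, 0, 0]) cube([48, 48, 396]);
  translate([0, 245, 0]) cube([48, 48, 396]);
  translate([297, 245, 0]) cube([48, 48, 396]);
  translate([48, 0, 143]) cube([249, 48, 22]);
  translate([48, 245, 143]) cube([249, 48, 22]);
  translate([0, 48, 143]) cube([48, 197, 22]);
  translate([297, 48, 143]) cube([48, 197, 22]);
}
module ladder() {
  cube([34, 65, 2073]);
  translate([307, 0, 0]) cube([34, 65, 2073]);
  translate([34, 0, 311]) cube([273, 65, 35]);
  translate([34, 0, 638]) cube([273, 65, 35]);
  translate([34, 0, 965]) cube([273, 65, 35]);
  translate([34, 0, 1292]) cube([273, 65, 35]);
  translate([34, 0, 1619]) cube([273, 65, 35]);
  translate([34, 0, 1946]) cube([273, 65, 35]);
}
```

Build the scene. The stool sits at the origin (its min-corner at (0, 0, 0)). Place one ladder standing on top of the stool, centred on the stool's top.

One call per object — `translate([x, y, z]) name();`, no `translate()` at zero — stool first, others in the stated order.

stool();
translate([2, 114, 434]) ladder();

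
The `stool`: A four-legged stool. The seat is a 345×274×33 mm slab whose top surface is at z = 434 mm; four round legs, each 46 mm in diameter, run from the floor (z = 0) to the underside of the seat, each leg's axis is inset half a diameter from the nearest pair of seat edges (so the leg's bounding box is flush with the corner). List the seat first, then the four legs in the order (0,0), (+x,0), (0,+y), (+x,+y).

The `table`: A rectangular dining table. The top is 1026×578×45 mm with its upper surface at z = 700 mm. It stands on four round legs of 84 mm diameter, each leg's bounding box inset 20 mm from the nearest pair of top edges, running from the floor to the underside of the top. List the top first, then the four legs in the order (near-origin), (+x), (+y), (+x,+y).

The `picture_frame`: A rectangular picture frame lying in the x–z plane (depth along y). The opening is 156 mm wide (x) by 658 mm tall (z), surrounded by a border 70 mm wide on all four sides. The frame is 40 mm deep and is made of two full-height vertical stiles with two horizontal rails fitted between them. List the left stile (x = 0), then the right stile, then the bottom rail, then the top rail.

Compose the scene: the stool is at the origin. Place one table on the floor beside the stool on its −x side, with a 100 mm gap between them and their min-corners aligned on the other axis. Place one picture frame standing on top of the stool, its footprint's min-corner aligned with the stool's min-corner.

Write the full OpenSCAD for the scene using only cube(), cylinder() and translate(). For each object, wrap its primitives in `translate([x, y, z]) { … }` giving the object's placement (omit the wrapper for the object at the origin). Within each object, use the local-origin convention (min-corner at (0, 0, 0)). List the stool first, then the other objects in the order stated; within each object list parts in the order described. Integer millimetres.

translate([0, 0, 401]) cube([345, 274, 33]);
translate([23, 23, 0]) cylinder(h = 401, r = 23);
translate([322, 23, 0]) cylinder(h = 401, r = 23);
translate([23, 251, 0]) cylinder(h = 401, r = 23);
translate([322, 251, 0]) cylinder(h = 401, r = 23);
translate([-1126, 0, 0]) {
  translate([0, 0, 655]) cube([1026, 578, 45]);
  translate([62, 62, 0]) cylinder(h = 655, r = 42);
  translate([964, 62, 0]) cylinder(h = 655, r = 42);
  translate([62, 516, 0]) cylinder(h = 655, r = 42);
  translate([964, 516, 0]) cylinder(h = 655, r = 42);
}
translate([0, 0, 434]) {
  cube([70, 40, 798]);
  translate([226, 0, 0]) cube([70, 40, 798]);
  translate([70, 0, 0]) cube([156, 40, 70]);
  translate([70, 0, 728]) cube([156, 40, 70]);
}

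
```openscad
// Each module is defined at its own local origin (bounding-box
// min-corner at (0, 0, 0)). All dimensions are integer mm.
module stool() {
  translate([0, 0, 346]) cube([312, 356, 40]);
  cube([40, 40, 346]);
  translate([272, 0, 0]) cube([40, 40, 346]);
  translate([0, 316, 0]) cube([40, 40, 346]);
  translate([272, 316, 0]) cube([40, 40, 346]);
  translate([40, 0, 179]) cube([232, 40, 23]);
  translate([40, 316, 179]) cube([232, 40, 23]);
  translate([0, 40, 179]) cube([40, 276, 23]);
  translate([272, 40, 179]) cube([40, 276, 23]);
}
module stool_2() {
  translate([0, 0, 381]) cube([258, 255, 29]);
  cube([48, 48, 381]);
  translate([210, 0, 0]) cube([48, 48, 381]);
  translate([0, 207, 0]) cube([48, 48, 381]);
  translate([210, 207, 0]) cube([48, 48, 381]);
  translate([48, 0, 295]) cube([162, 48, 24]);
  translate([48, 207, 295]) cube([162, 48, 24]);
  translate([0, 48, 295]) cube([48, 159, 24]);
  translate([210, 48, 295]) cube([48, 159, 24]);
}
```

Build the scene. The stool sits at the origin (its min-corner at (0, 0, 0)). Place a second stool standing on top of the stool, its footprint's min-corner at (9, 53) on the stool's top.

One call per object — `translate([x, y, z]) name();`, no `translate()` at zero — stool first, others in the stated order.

stool();
translate([9, 53, 386]) stool_2();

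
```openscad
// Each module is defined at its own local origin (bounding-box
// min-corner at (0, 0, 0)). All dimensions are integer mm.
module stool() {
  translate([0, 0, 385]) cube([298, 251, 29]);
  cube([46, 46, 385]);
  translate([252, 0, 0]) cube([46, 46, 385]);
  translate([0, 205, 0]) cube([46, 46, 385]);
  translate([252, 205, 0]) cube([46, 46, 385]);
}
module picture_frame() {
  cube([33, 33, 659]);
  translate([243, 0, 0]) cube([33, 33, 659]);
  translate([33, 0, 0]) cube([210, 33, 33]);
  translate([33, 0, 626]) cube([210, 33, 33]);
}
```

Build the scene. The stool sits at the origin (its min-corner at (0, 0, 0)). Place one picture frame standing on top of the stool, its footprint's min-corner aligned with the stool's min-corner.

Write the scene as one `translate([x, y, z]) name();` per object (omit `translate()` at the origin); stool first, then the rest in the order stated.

stool();
translate([0, 0, 414]) picture_frame();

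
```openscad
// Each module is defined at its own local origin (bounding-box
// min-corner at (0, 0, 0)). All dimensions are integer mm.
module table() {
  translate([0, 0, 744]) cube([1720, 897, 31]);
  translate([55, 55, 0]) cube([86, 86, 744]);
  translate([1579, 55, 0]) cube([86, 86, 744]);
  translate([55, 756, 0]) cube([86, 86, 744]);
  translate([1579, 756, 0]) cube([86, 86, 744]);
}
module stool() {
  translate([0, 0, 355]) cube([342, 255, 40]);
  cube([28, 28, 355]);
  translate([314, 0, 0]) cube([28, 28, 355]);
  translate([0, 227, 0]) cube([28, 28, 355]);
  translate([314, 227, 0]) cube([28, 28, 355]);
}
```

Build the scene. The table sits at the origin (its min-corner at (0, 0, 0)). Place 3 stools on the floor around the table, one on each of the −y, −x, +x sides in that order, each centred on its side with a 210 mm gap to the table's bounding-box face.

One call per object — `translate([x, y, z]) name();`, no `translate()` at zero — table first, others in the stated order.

table();
translate([689, -465, 0]) stool();
translate([-552, 321, 0]) stool();
translate([1930, 321, 0]) stool();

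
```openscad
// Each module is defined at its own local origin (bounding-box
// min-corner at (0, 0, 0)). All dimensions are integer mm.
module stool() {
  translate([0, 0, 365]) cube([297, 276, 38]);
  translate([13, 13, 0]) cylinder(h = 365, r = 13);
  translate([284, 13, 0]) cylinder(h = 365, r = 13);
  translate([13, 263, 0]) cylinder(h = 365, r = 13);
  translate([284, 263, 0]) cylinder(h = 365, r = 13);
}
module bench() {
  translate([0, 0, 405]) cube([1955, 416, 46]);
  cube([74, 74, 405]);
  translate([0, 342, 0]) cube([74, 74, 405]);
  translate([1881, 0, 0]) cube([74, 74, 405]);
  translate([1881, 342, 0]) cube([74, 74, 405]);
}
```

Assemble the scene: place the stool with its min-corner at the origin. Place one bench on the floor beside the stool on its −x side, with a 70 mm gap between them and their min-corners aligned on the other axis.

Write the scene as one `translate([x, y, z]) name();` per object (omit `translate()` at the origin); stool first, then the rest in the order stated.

stool();
translate([-2025, 0, 0]) bench();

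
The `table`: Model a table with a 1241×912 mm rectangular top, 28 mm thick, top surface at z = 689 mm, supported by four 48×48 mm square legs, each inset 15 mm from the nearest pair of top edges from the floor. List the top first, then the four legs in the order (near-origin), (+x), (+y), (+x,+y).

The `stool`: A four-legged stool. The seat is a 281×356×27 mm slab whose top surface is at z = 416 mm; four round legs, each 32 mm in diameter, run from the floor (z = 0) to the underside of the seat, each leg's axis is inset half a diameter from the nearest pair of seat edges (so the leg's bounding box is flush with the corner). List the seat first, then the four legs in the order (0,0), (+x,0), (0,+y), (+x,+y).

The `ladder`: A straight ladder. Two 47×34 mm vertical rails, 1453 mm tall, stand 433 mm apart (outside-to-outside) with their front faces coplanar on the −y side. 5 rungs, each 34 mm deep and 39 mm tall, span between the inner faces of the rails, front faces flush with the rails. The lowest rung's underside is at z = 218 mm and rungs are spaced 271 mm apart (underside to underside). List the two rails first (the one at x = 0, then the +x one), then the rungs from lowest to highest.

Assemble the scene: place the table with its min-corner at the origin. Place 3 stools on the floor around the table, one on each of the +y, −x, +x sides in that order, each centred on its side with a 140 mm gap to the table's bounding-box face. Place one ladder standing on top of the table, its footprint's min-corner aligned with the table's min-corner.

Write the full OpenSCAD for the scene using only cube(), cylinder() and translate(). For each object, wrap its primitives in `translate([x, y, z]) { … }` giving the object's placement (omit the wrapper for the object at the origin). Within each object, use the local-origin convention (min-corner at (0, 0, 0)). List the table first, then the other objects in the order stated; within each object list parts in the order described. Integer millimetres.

translate([0, 0, 661]) cube([1241, 912, 28]);
translate([15, 15, 0]) cube([48, 48, 661]);
translate([1178, 15, 0]) cube([48, 48, 661]);
translate([15, 849, 0]) cube([48, 48, 661]);
translate([1178, 849, 0]) cube([48, 48, 661]);
translate([480, 1052, 0]) {
  translate([0, 0, 389]) cube([281, 356, 27]);
  translate([16, 16, 0]) cylinder(h = 389, r = 16);
  translate([265, 16, 0]) cylinder(h = 389, r = 16);
  translate([16, 340, 0]) cylinder(h = 389, r = 16);
  translate([265, 340, 0]) cylinder(h = 389, r = 16);
}
translate([-421, 278, 0]) {
  translate([0, 0, 389]) cube([281, 356, 27]);
  translate([16, 16, 0]) cylinder(h = 389, r = 16);
  translate([265, 16, 0]) cylinder(h = 389, r = 16);
  translate([16, 340, 0]) cylinder(h = 389, r = 16);
  translate([265, 340, 0]) cylinder(h = 389, r = 16);
}
translate([1381, 278, 0]) {
  translate([0, 0, 389]) cube([281, 356, 27]);
  translate([16, 16, 0]) cylinder(h = 389, r = 16);
  translate([265, 16, 0]) cylinder(h = 389, r = 16);
  translate([16, 340, 0]) cylinder(h = 389, r = 16);
  translate([265, 340, 0]) cylinder(h = 389, r = 16);
}
translate([0, 0, 689]) {
  cube([47, 34, 1453]);
  translate([386, 0, 0]) cube([47, 34, 1453]);
  translate([47, 0, 218]) cube([339, 34, 39]);
  translate([47, 0, 489]) cube([339, 34, 39]);
  translate([47, 0, 760]) cube([339, 34, 39]);
  translate([47, 0, 1031]) cube([339, 34, 39]);
  translate([47, 0, 1302]) cube([339, 34, 39]);
}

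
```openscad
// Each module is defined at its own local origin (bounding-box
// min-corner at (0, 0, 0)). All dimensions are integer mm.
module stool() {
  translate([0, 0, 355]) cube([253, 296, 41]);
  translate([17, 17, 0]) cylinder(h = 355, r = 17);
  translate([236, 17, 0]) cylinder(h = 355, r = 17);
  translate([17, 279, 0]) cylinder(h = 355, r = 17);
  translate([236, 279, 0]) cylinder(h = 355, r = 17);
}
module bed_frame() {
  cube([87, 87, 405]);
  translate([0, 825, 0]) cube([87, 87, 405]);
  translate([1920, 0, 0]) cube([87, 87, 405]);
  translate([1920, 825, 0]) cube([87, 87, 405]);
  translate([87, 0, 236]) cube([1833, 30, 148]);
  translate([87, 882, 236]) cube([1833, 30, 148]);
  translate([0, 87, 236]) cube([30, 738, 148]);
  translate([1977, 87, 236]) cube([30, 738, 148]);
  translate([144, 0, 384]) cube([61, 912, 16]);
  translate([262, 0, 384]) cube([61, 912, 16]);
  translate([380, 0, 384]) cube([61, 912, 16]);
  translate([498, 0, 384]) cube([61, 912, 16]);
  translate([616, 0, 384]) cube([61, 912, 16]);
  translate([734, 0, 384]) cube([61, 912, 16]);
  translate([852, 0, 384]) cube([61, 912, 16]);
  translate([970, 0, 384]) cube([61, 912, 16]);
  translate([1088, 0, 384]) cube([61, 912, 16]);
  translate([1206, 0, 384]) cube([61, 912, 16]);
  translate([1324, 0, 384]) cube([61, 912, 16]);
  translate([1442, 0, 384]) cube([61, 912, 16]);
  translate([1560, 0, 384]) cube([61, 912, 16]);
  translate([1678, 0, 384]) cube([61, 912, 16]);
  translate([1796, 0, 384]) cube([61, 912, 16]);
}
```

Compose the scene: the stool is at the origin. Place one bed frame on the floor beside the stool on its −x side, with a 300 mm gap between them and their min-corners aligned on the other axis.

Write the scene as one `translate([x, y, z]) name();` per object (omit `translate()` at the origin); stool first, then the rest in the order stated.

stool();
translate([-2307, 0, 0]) bed_frame();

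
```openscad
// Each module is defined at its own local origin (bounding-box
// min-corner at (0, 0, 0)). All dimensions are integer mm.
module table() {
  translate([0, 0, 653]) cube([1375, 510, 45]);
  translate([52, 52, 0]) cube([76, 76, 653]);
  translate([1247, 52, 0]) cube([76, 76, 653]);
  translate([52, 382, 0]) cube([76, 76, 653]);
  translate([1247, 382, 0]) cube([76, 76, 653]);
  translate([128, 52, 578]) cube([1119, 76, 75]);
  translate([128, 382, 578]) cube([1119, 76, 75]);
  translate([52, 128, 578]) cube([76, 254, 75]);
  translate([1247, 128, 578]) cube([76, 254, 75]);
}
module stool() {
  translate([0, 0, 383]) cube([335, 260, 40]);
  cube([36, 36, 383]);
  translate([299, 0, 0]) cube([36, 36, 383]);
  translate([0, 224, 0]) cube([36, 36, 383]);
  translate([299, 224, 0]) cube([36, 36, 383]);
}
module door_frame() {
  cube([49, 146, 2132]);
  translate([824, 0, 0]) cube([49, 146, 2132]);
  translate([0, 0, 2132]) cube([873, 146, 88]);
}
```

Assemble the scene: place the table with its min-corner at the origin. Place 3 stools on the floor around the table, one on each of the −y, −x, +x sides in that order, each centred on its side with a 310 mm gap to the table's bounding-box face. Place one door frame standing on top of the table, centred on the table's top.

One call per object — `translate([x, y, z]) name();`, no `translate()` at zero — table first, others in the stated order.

table();
translate([520, -570, 0]) stool();
translate([-645, 125, 0]) stool();
translate([1685, 125, 0]) stool();
translate([251, 182, 698]) door_frame();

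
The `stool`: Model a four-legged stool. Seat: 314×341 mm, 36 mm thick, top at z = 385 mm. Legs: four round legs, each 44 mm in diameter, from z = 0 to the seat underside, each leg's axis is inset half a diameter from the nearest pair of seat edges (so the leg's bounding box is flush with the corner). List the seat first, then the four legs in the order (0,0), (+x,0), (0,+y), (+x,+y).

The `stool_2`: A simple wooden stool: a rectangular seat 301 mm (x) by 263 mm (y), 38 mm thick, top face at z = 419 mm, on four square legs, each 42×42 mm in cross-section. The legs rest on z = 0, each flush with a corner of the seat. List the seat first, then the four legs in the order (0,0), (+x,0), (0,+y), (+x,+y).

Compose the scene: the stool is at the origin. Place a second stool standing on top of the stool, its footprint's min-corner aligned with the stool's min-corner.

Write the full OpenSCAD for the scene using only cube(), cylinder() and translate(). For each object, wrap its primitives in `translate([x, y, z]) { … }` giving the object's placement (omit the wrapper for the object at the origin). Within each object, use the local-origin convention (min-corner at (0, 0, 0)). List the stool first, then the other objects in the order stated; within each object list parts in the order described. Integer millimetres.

translate([0, 0, 349]) cube([314, 341, 36]);
translate([22, 22, 0]) cylinder(h = 349, r = 22);
translate([292, 22, 0]) cylinder(h = 349, r = 22);
translate([22, 319, 0]) cylinder(h = 349, r = 22);
translate([292, 319, 0]) cylinder(h = 349, r = 22);
translate([0, 0, 385]) {
  translate([0, 0, 381]) cube([301, 263, 38]);
  cube([42, 42, 381]);
  translate([259, 0, 0]) cube([42, 42, 381]);
  translate([0, 221, 0]) cube([42, 42, 381]);
  translate([259, 221, 0]) cube([42, 42, 381]);
}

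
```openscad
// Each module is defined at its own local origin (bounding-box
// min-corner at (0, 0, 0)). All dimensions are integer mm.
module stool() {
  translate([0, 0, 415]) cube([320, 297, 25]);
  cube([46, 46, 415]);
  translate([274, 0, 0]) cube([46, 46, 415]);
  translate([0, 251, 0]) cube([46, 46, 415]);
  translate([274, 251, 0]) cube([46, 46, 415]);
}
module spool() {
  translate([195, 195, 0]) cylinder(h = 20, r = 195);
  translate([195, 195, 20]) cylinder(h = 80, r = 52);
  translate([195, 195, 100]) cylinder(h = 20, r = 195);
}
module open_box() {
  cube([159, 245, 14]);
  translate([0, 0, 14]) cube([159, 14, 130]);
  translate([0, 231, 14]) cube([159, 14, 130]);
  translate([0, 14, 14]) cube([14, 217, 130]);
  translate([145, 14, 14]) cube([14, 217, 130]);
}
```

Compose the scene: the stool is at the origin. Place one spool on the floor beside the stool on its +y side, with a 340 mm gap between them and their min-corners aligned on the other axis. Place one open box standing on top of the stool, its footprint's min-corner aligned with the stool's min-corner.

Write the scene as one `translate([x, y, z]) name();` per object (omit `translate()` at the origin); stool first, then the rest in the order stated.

stool();
translate([0, 637, 0]) spool();
translate([0, 0, 440]) open_box();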